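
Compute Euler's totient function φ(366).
120

366 = 2 × 3 × 61
φ(n) = n × ∏(1 - 1/p) for each prime p dividing n
φ(366) = 366 × (1 - 1/2) × (1 - 1/3) × (1 - 1/61) = 120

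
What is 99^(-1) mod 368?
171

gcd(99, 368) = 1, so the inverse exists.
Extended Euclidean algorithm on (368, 99):
368 = 3 × 99 + 71  ⟹  71 = (1)·368 + (-3)·99
99 = 1 × 71 + 28  ⟹  28 = (-1)·368 + (4)·99
71 = 2 × 28 + 15  ⟹  15 = (3)·368 + (-11)·99
28 = 1 × 15 + 13  ⟹  13 = (-4)·368 + (15)·99
15 = 1 × 13 + 2  ⟹  2 = (7)·368 + (-26)·99
13 = 6 × 2 + 1  ⟹  1 = (-46)·368 + (171)·99
So (171)·99 ≡ 1 (mod 368), i.e. 99^(-1) ≡ 171 (mod 368).
Check: 99 × 171 = 16929 ≡ 1 (mod 368)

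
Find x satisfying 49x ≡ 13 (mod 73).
x ≡ 39 (mod 73)

gcd(49, 73) = 1, which divides 13, so solutions exist.
Find 49^(-1) mod 73 by the extended Euclidean algorithm:
73 = 1 × 49 + 24  ⟹  24 = (1)·73 + (-1)·49
49 = 2 × 24 + 1  ⟹  1 = (-2)·73 + (3)·49
So (3)·49 ≡ 1 (mod 73), i.e. 49^(-1) ≡ 3 (mod 73).
x ≡ 3 × 13 = 39 ≡ 39 (mod 73).
Check: 49 × 39 = 1911 ≡ 13 (mod 73).
Unique solution: x ≡ 39 (mod 73)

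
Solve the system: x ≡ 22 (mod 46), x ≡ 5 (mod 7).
68

Using Chinese Remainder Theorem:
M = 46 × 7 = 322
M1 = 7, M2 = 46
y1 = 7^(-1) mod 46 = 33
y2 = 46^(-1) mod 7 = 2
x = (22×7×33 + 5×46×2) mod 322 = 68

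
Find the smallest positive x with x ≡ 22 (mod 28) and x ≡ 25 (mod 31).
862

Using Chinese Remainder Theorem:
M = 28 × 31 = 868
M1 = 31, M2 = 28
y1 = 31^(-1) mod 28 = 19
y2 = 28^(-1) mod 31 = 10
x = (22×31×19 + 25×28×10) mod 868 = 862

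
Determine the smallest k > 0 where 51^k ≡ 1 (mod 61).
60

61 is prime, so ord(51) divides φ(61) = 60.
Divisors of 60: 1, 2, 3, 4, 5, 6, 10, 12, 15, 20, 30, 60.
Repeated squaring: 51^1 ≡ 51, 51^2 ≡ 39, 51^4 ≡ 57, 51^8 ≡ 16, 51^16 ≡ 12, 51^32 ≡ 22 (mod 61).
Test 51^d mod 61 for each divisor d in increasing order:
51^1 ≡ 51
51^2 ≡ 39
51^3 = 51^2·51^1 ≡ 37
51^4 ≡ 57
51^5 = 51^4·51^1 ≡ 40
51^6 = 51^4·51^2 ≡ 27
51^10 = 51^8·51^2 ≡ 14
51^12 = 51^8·51^4 ≡ 58
51^15 = 51^8·51^4·51^2·51^1 ≡ 11
51^20 = 51^16·51^4 ≡ 13
51^30 = 51^16·51^8·51^4·51^2 ≡ 60
51^60 = 51^32·51^16·51^8·51^4 ≡ 1  ← first divisor giving 1
The order is 60.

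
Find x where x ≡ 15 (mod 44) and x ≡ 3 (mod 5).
103

Using Chinese Remainder Theorem:
M = 44 × 5 = 220
M1 = 5, M2 = 44
y1 = 5^(-1) mod 44 = 9
y2 = 44^(-1) mod 5 = 4
x = (15×5×9 + 3×44×4) mod 220 = 103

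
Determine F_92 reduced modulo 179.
155

Matrix identity: Q^n = [[F_(n+1), F_n], [F_n, F_(n-1)]] with Q = [[1,1],[1,0]].
n = 92 = 1011100₂. Square-and-multiply, entries mod 179:
Q^1 = [[1,1],[1,0]]
Q^2 = (Q^1)² = [[2,1],[1,1]]
Q^5 = (Q^2)²·Q = [[8,5],[5,3]]
Q^11 = (Q^5)²·Q = [[144,89],[89,55]]
Q^23 = (Q^11)²·Q = [[7,17],[17,169]]
Q^46 = (Q^23)² = [[159,128],[128,31]]
Q^92 = (Q^46)² = [[137,155],[155,161]]
F_92 mod 179 = Q^92[0][1] = 155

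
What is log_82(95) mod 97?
62

Baby-step giant-step with step n = ⌈√97⌉ = 10.
Baby steps 82^j mod 97 (j:value) for j=0..9: 0:1, 1:82, 2:31, 3:20, 4:88, 5:38, 6:12, 7:14, 8:81, 9:46.
Giant-step multiplier: 82^(-10) ≡ 82^(96-10) = 82^86 ≡ 44 (mod 97).
Giant steps γ_i = 95·44^i mod 97: γ_0=95, γ_1=9, γ_2=8, γ_3=61, γ_4=65, γ_5=47, γ_6=31 (in table at j=2).
x = i·n + j = 6·10 + 2 = 62.
Check: 82^62 ≡ 95 (mod 97).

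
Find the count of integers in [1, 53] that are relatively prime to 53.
52

53 = 53
φ(n) = n × ∏(1 - 1/p) for each prime p dividing n
φ(53) = 53 × (1 - 1/53) = 52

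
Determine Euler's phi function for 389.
388

389 = 389
φ(n) = n × ∏(1 - 1/p) for each prime p dividing n
φ(389) = 389 × (1 - 1/389) = 388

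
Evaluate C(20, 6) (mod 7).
1

Using Lucas' theorem:
Write n=20 and k=6 in base 7:
n in base 7: [2, 6]
k in base 7: [0, 6]
C(20,6) mod 7 = ∏ C(n_i, k_i) mod 7
Digit binomials (mod 7): C(2,0) = 1; C(6,6) = 1
Product: 1 × 1 = 1 ≡ 1 (mod 7)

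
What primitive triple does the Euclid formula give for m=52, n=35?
(1479, 3640, 3929)

Euclid's formula: a = m² - n², b = 2mn, c = m² + n²
m = 52, n = 35
a = 52² - 35² = 2704 - 1225 = 1479
b = 2 × 52 × 35 = 3640
c = 52² + 35² = 2704 + 1225 = 3929
Verification: 1479² + 3640² = 2187441 + 13249600 = 15437041 = 3929² ✓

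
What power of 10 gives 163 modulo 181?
179

Baby-step giant-step with step n = ⌈√181⌉ = 14.
Baby steps 10^j mod 181 (j:value) for j=0..13: 0:1, 1:10, 2:100, 3:95, 4:45, 5:88, 6:156, 7:112, 8:34, 9:159, 10:142, 11:153, 12:82, 13:96.
Giant-step multiplier: 10^(-14) ≡ 10^(180-14) = 10^166 ≡ 79 (mod 181).
Giant steps γ_i = 163·79^i mod 181: γ_0=163, γ_1=26, γ_2=63, γ_3=90, γ_4=51, γ_5=47, γ_6=93, γ_7=107, γ_8=127, γ_9=78, γ_10=8, γ_11=89, γ_12=153 (in table at j=11).
x = i·n + j = 12·14 + 11 = 179.
Check: 10^179 ≡ 163 (mod 181).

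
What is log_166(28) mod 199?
30

Baby-step giant-step with step n = ⌈√199⌉ = 15.
Baby steps 166^j mod 199 (j:value) for j=0..14: 0:1, 1:166, 2:94, 3:82, 4:80, 5:146, 6:157, 7:192, 8:32, 9:138, 10:23, 11:37, 12:172, 13:95, 14:49.
Giant-step multiplier: 166^(-15) ≡ 166^(198-15) = 166^183 ≡ 191 (mod 199).
Giant steps γ_i = 28·191^i mod 199: γ_0=28, γ_1=174, γ_2=1 (in table at j=0).
x = i·n + j = 2·15 + 0 = 30.
Check: 166^30 ≡ 28 (mod 199).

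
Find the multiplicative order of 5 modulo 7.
6

7 is prime, so ord(5) divides φ(7) = 6.
Divisors of 6: 1, 2, 3, 6.
Repeated squaring: 5^1 ≡ 5, 5^2 ≡ 4, 5^4 ≡ 2 (mod 7).
Test 5^d mod 7 for each divisor d in increasing order:
5^1 ≡ 5
5^2 ≡ 4
5^3 = 5^2·5^1 ≡ 6
5^6 = 5^4·5^2 ≡ 1  ← first divisor giving 1
The order is 6.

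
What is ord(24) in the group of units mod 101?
25

101 is prime, so ord(24) divides φ(101) = 100.
Divisors of 100: 1, 2, 4, 5, 10, 20, 25, 50, 100.
Repeated squaring: 24^1 ≡ 24, 24^2 ≡ 71, 24^4 ≡ 92, 24^8 ≡ 81, 24^16 ≡ 97, 24^32 ≡ 16, 24^64 ≡ 54 (mod 101).
Test 24^d mod 101 for each divisor d in increasing order:
24^1 ≡ 24
24^2 ≡ 71
24^4 ≡ 92
24^5 = 24^4·24^1 ≡ 87
24^10 = 24^8·24^2 ≡ 95
24^20 = 24^16·24^4 ≡ 36
24^25 = 24^16·24^8·24^1 ≡ 1  ← first divisor giving 1
The order is 25.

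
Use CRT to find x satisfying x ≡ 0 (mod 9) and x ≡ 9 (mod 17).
9

Using Chinese Remainder Theorem:
M = 9 × 17 = 153
M1 = 17, M2 = 9
y1 = 17^(-1) mod 9 = 8
y2 = 9^(-1) mod 17 = 2
x = (0×17×8 + 9×9×2) mod 153 = 9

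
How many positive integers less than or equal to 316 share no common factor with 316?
156

316 = 2^2 × 79
φ(n) = n × ∏(1 - 1/p) for each prime p dividing n
φ(316) = 316 × (1 - 1/2) × (1 - 1/79) = 156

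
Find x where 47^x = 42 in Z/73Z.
41

Baby-step giant-step with step n = ⌈√73⌉ = 9.
Baby steps 47^j mod 73 (j:value) for j=0..8: 0:1, 1:47, 2:19, 3:17, 4:69, 5:31, 6:70, 7:5, 8:16.
Giant-step multiplier: 47^(-9) ≡ 47^(72-9) = 47^63 ≡ 10 (mod 73).
Giant steps γ_i = 42·10^i mod 73: γ_0=42, γ_1=55, γ_2=39, γ_3=25, γ_4=31 (in table at j=5).
x = i·n + j = 4·9 + 5 = 41.
Check: 47^41 ≡ 42 (mod 73).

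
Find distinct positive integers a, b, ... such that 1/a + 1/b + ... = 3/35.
1/12 + 1/420

Greedy algorithm:
3/35: ceiling(35/3) = 12, use 1/12
1/420: ceiling(420/1) = 420, use 1/420
Result: 3/35 = 1/12 + 1/420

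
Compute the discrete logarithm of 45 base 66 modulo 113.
19

Baby-step giant-step with step n = ⌈√113⌉ = 11.
Baby steps 66^j mod 113 (j:value) for j=0..10: 0:1, 1:66, 2:62, 3:24, 4:2, 5:19, 6:11, 7:48, 8:4, 9:38, 10:22.
Giant-step multiplier: 66^(-11) ≡ 66^(112-11) = 66^101 ≡ 93 (mod 113).
Giant steps γ_i = 45·93^i mod 113: γ_0=45, γ_1=4 (in table at j=8).
x = i·n + j = 1·11 + 8 = 19.
Check: 66^19 ≡ 45 (mod 113).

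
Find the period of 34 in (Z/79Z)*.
78

79 is prime, so ord(34) divides φ(79) = 78.
Divisors of 78: 1, 2, 3, 6, 13, 26, 39, 78.
Repeated squaring: 34^1 ≡ 34, 34^2 ≡ 50, 34^4 ≡ 51, 34^8 ≡ 73, 34^16 ≡ 36, 34^32 ≡ 32, 34^64 ≡ 76 (mod 79).
Test 34^d mod 79 for each divisor d in increasing order:
34^1 ≡ 34
34^2 ≡ 50
34^3 = 34^2·34^1 ≡ 41
34^6 = 34^4·34^2 ≡ 22
34^13 = 34^8·34^4·34^1 ≡ 24
34^26 = 34^16·34^8·34^2 ≡ 23
34^39 = 34^32·34^4·34^2·34^1 ≡ 78
34^78 = 34^64·34^8·34^4·34^2 ≡ 1  ← first divisor giving 1
The order is 78.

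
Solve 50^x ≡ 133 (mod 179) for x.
67

Baby-step giant-step with step n = ⌈√179⌉ = 14.
Baby steps 50^j mod 179 (j:value) for j=0..13: 0:1, 1:50, 2:173, 3:58, 4:36, 5:10, 6:142, 7:119, 8:43, 9:2, 10:100, 11:167, 12:116, 13:72.
Giant-step multiplier: 50^(-14) ≡ 50^(178-14) = 50^164 ≡ 9 (mod 179).
Giant steps γ_i = 133·9^i mod 179: γ_0=133, γ_1=123, γ_2=33, γ_3=118, γ_4=167 (in table at j=11).
x = i·n + j = 4·14 + 11 = 67.
Check: 50^67 ≡ 133 (mod 179).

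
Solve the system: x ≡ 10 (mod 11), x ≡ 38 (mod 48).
230

Using Chinese Remainder Theorem:
M = 11 × 48 = 528
M1 = 48, M2 = 11
y1 = 48^(-1) mod 11 = 3
y2 = 11^(-1) mod 48 = 35
x = (10×48×3 + 38×11×35) mod 528 = 230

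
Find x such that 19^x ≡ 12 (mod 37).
8

Baby-step giant-step with step n = ⌈√37⌉ = 7.
Baby steps 19^j mod 37 (j:value) for j=0..6: 0:1, 1:19, 2:28, 3:14, 4:7, 5:22, 6:11.
Giant-step multiplier: 19^(-7) ≡ 19^(36-7) = 19^29 ≡ 17 (mod 37).
Giant steps γ_i = 12·17^i mod 37: γ_0=12, γ_1=19 (in table at j=1).
x = i·n + j = 1·7 + 1 = 8.
Check: 19^8 ≡ 12 (mod 37).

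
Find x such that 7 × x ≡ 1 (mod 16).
7

gcd(7, 16) = 1, so the inverse exists.
Extended Euclidean algorithm on (16, 7):
16 = 2 × 7 + 2  ⟹  2 = (1)·16 + (-2)·7
7 = 3 × 2 + 1  ⟹  1 = (-3)·16 + (7)·7
So (7)·7 ≡ 1 (mod 16), i.e. 7^(-1) ≡ 7 (mod 16).
Check: 7 × 7 = 49 ≡ 1 (mod 16)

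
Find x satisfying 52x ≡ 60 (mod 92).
x ≡ 10 (mod 23)

gcd(52, 92) = 4, which divides 60, so solutions exist.
Divide through by 4: 13x ≡ 15 (mod 23).
Find 13^(-1) mod 23 by the extended Euclidean algorithm:
23 = 1 × 13 + 10  ⟹  10 = (1)·23 + (-1)·13
13 = 1 × 10 + 3  ⟹  3 = (-1)·23 + (2)·13
10 = 3 × 3 + 1  ⟹  1 = (4)·23 + (-7)·13
So (-7)·13 ≡ 1 (mod 23), i.e. 13^(-1) ≡ -7 ≡ 16 (mod 23).
x ≡ 16 × 15 = 240 ≡ 10 (mod 23).
Check: 52 × 10 = 520 ≡ 60 (mod 92).
x ≡ 10 (mod 23), giving 4 solutions mod 92.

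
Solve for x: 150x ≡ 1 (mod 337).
173

gcd(150, 337) = 1, so the inverse exists.
Extended Euclidean algorithm on (337, 150):
337 = 2 × 150 + 37  ⟹  37 = (1)·337 + (-2)·150
150 = 4 × 37 + 2  ⟹  2 = (-4)·337 + (9)·150
37 = 18 × 2 + 1  ⟹  1 = (73)·337 + (-164)·150
So (-164)·150 ≡ 1 (mod 337), i.e. 150^(-1) ≡ -164 ≡ 173 (mod 337).
Check: 150 × 173 = 25950 ≡ 1 (mod 337)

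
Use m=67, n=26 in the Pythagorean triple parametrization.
(3813, 3484, 5165)

Euclid's formula: a = m² - n², b = 2mn, c = m² + n²
m = 67, n = 26
a = 67² - 26² = 4489 - 676 = 3813
b = 2 × 67 × 26 = 3484
c = 67² + 26² = 4489 + 676 = 5165
Verification: 3813² + 3484² = 14538969 + 12138256 = 26677225 = 5165² ✓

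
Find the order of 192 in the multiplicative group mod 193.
2

193 is prime, so ord(192) divides φ(193) = 192.
Divisors of 192: 1, 2, 3, 4, 6, 8, 12, 16, 24, 32, 48, 64, 96, 192.
Repeated squaring: 192^1 ≡ 192, 192^2 ≡ 1, 192^4 ≡ 1, 192^8 ≡ 1, 192^16 ≡ 1, 192^32 ≡ 1, 192^64 ≡ 1, 192^128 ≡ 1 (mod 193).
Test 192^d mod 193 for each divisor d in increasing order:
192^1 ≡ 192
192^2 ≡ 1  ← first divisor giving 1
The order is 2.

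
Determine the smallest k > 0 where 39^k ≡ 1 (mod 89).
11

89 is prime, so ord(39) divides φ(89) = 88.
Divisors of 88: 1, 2, 4, 8, 11, 22, 44, 88.
Repeated squaring: 39^1 ≡ 39, 39^2 ≡ 8, 39^4 ≡ 64, 39^8 ≡ 2, 39^16 ≡ 4, 39^32 ≡ 16, 39^64 ≡ 78 (mod 89).
Test 39^d mod 89 for each divisor d in increasing order:
39^1 ≡ 39
39^2 ≡ 8
39^4 ≡ 64
39^8 ≡ 2
39^11 = 39^8·39^2·39^1 ≡ 1  ← first divisor giving 1
The order is 11.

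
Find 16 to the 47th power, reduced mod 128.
0

Repeated squaring. Binary of 47 = 101111.
16^1 ≡ 16 (mod 128); 16^2 ≡ 0 (mod 128); 16^4 ≡ 0 (mod 128); 16^8 ≡ 0 (mod 128); 16^16 ≡ 0 (mod 128); 16^32 ≡ 0 (mod 128)
16^47 = 16^1 × 16^2 × 16^4 × 16^8 × 16^32 ≡ 0 (mod 128)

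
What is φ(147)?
84

147 = 3 × 7^2
φ(n) = n × ∏(1 - 1/p) for each prime p dividing n
φ(147) = 147 × (1 - 1/3) × (1 - 1/7) = 84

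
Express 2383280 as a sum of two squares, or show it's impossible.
Not possible

Factorization: 2383280 = 2^4 × 5 × 31^3
By Fermat: n is sum of two squares iff every prime p ≡ 3 (mod 4) appears to even power.
Prime(s) ≡ 3 (mod 4) with odd exponent: [(31, 3)]
Therefore 2383280 cannot be expressed as a² + b².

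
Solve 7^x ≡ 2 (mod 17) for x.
10

Baby-step giant-step with step n = ⌈√17⌉ = 5.
Baby steps 7^j mod 17 (j:value) for j=0..4: 0:1, 1:7, 2:15, 3:3, 4:4.
Giant-step multiplier: 7^(-5) ≡ 7^(16-5) = 7^11 ≡ 14 (mod 17).
Giant steps γ_i = 2·14^i mod 17: γ_0=2, γ_1=11, γ_2=1 (in table at j=0).
x = i·n + j = 2·5 + 0 = 10.
Check: 7^10 ≡ 2 (mod 17).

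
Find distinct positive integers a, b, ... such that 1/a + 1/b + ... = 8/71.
1/9 + 1/639

Greedy algorithm:
8/71: ceiling(71/8) = 9, use 1/9
1/639: ceiling(639/1) = 639, use 1/639
Result: 8/71 = 1/9 + 1/639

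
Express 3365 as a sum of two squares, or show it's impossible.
1² + 58² (a=1, b=58)

Factorization: 3365 = 5 × 673
By Fermat: n is sum of two squares iff every prime p ≡ 3 (mod 4) appears to even power.
All primes ≡ 3 (mod 4) appear to even power.
Search a = 0, 1, 2, … for 3365 - a² a perfect square: first hit at a = 1: 3365 - 1 = 3364 = 58².
3365 = 1² + 58² = 1 + 3364 ✓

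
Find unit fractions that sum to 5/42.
1/9 + 1/126

Greedy algorithm:
5/42: ceiling(42/5) = 9, use 1/9
1/126: ceiling(126/1) = 126, use 1/126
Result: 5/42 = 1/9 + 1/126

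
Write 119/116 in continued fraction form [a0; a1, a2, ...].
[1; 38, 1, 2]

Euclidean algorithm steps:
119 = 1 × 116 + 3
116 = 38 × 3 + 2
3 = 1 × 2 + 1
2 = 2 × 1 + 0
Continued fraction: [1; 38, 1, 2]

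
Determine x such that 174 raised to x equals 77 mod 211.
7

Baby-step giant-step with step n = ⌈√211⌉ = 15.
Baby steps 174^j mod 211 (j:value) for j=0..14: 0:1, 1:174, 2:103, 3:198, 4:59, 5:138, 6:169, 7:77, 8:105, 9:124, 10:54, 11:112, 12:76, 13:142, 14:21.
h = 77 is already in the table at j=7, so x = 7.
Check: 174^7 ≡ 77 (mod 211).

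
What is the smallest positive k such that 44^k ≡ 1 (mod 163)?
162

163 is prime, so ord(44) divides φ(163) = 162.
Divisors of 162: 1, 2, 3, 6, 9, 18, 27, 54, 81, 162.
Repeated squaring: 44^1 ≡ 44, 44^2 ≡ 143, 44^4 ≡ 74, 44^8 ≡ 97, 44^16 ≡ 118, 44^32 ≡ 69, 44^64 ≡ 34, 44^128 ≡ 15 (mod 163).
Test 44^d mod 163 for each divisor d in increasing order:
44^1 ≡ 44
44^2 ≡ 143
44^3 = 44^2·44^1 ≡ 98
44^6 = 44^4·44^2 ≡ 150
44^9 = 44^8·44^1 ≡ 30
44^18 = 44^16·44^2 ≡ 85
44^27 = 44^16·44^8·44^2·44^1 ≡ 105
44^54 = 44^32·44^16·44^4·44^2 ≡ 104
44^81 = 44^64·44^16·44^1 ≡ 162
44^162 = 44^128·44^32·44^2 ≡ 1  ← first divisor giving 1
The order is 162.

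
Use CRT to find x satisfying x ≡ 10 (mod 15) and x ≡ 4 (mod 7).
25

Using Chinese Remainder Theorem:
M = 15 × 7 = 105
M1 = 7, M2 = 15
y1 = 7^(-1) mod 15 = 13
y2 = 15^(-1) mod 7 = 1
x = (10×7×13 + 4×15×1) mod 105 = 25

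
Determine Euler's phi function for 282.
92

282 = 2 × 3 × 47
φ(n) = n × ∏(1 - 1/p) for each prime p dividing n
φ(282) = 282 × (1 - 1/2) × (1 - 1/3) × (1 - 1/47) = 92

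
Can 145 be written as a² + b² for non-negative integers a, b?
1² + 12² (a=1, b=12)

Factorization: 145 = 5 × 29
By Fermat: n is sum of two squares iff every prime p ≡ 3 (mod 4) appears to even power.
All primes ≡ 3 (mod 4) appear to even power.
Search a = 0, 1, 2, … for 145 - a² a perfect square: first hit at a = 1: 145 - 1 = 144 = 12².
145 = 1² + 12² = 1 + 144 ✓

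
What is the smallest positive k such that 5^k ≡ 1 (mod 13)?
4

13 is prime, so ord(5) divides φ(13) = 12.
Divisors of 12: 1, 2, 3, 4, 6, 12.
Repeated squaring: 5^1 ≡ 5, 5^2 ≡ 12, 5^4 ≡ 1, 5^8 ≡ 1 (mod 13).
Test 5^d mod 13 for each divisor d in increasing order:
5^1 ≡ 5
5^2 ≡ 12
5^3 = 5^2·5^1 ≡ 8
5^4 ≡ 1  ← first divisor giving 1
The order is 4.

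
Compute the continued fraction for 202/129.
[1; 1, 1, 3, 3, 2, 2]

Euclidean algorithm steps:
202 = 1 × 129 + 73
129 = 1 × 73 + 56
73 = 1 × 56 + 17
56 = 3 × 17 + 5
17 = 3 × 5 + 2
5 = 2 × 2 + 1
2 = 2 × 1 + 0
Continued fraction: [1; 1, 1, 3, 3, 2, 2]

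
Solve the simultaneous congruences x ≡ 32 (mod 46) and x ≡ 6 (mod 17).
584

Using Chinese Remainder Theorem:
M = 46 × 17 = 782
M1 = 17, M2 = 46
y1 = 17^(-1) mod 46 = 19
y2 = 46^(-1) mod 17 = 10
x = (32×17×19 + 6×46×10) mod 782 = 584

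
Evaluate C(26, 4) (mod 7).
5

Using Lucas' theorem:
Write n=26 and k=4 in base 7:
n in base 7: [3, 5]
k in base 7: [0, 4]
C(26,4) mod 7 = ∏ C(n_i, k_i) mod 7
Digit binomials (mod 7): C(3,0) = 1; C(5,4) = 5
Product: 1 × 5 = 5 ≡ 5 (mod 7)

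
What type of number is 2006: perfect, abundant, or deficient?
deficient

Proper divisors of 2006: sum = 1 + 2 + 17 + 34 + 59 + 118 + 1003 = 1234
Since 1234 < 2006, 2006 is deficient.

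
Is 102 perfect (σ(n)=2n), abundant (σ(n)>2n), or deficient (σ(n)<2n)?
abundant

Proper divisors of 102: sum = 1 + 2 + 3 + 6 + 17 + 34 + 51 = 114
Since 114 > 102, 102 is abundant.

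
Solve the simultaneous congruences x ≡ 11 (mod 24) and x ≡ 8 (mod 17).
59

Using Chinese Remainder Theorem:
M = 24 × 17 = 408
M1 = 17, M2 = 24
y1 = 17^(-1) mod 24 = 17
y2 = 24^(-1) mod 17 = 5
x = (11×17×17 + 8×24×5) mod 408 = 59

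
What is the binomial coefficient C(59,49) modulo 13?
0

Using Lucas' theorem:
Write n=59 and k=49 in base 13:
n in base 13: [4, 7]
k in base 13: [3, 10]
C(59,49) mod 13 = ∏ C(n_i, k_i) mod 13
Digit binomials (mod 13): C(4,3) = 4; C(7,10) = 0 (k_i > n_i)
Product: 4 × 0 = 0 ≡ 0 (mod 13)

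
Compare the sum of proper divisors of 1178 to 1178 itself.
deficient

Proper divisors of 1178: sum = 1 + 2 + 19 + 31 + 38 + 62 + 589 = 742
Since 742 < 1178, 1178 is deficient.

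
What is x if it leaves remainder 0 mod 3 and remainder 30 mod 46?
30

Using Chinese Remainder Theorem:
M = 3 × 46 = 138
M1 = 46, M2 = 3
y1 = 46^(-1) mod 3 = 1
y2 = 3^(-1) mod 46 = 31
x = (0×46×1 + 30×3×31) mod 138 = 30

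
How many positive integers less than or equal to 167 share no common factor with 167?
166

167 = 167
φ(n) = n × ∏(1 - 1/p) for each prime p dividing n
φ(167) = 167 × (1 - 1/167) = 166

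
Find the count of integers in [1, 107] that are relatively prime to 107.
106

107 = 107
φ(n) = n × ∏(1 - 1/p) for each prime p dividing n
φ(107) = 107 × (1 - 1/107) = 106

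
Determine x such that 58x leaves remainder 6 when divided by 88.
x ≡ 35 (mod 44)

gcd(58, 88) = 2, which divides 6, so solutions exist.
Divide through by 2: 29x ≡ 3 (mod 44).
Find 29^(-1) mod 44 by the extended Euclidean algorithm:
44 = 1 × 29 + 15  ⟹  15 = (1)·44 + (-1)·29
29 = 1 × 15 + 14  ⟹  14 = (-1)·44 + (2)·29
15 = 1 × 14 + 1  ⟹  1 = (2)·44 + (-3)·29
So (-3)·29 ≡ 1 (mod 44), i.e. 29^(-1) ≡ -3 ≡ 41 (mod 44).
x ≡ 41 × 3 = 123 ≡ 35 (mod 44).
Check: 58 × 35 = 2030 ≡ 6 (mod 88).
x ≡ 35 (mod 44), giving 2 solutions mod 88.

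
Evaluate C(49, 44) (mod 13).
5

Using Lucas' theorem:
Write n=49 and k=44 in base 13:
n in base 13: [3, 10]
k in base 13: [3, 5]
C(49,44) mod 13 = ∏ C(n_i, k_i) mod 13
Digit binomials (mod 13): C(3,3) = 1; C(10,5) = 252 ≡ 5
Product: 1 × 5 = 5 ≡ 5 (mod 13)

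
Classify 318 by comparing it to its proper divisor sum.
abundant

Proper divisors of 318: sum = 1 + 2 + 3 + 6 + 53 + 106 + 159 = 330
Since 330 > 318, 318 is abundant.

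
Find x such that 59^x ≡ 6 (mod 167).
10

Baby-step giant-step with step n = ⌈√167⌉ = 13.
Baby steps 59^j mod 167 (j:value) for j=0..12: 0:1, 1:59, 2:141, 3:136, 4:8, 5:138, 6:126, 7:86, 8:64, 9:102, 10:6, 11:20, 12:11.
h = 6 is already in the table at j=10, so x = 10.
Check: 59^10 ≡ 6 (mod 167).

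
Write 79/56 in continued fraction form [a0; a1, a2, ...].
[1; 2, 2, 3, 3]

Euclidean algorithm steps:
79 = 1 × 56 + 23
56 = 2 × 23 + 10
23 = 2 × 10 + 3
10 = 3 × 3 + 1
3 = 3 × 1 + 0
Continued fraction: [1; 2, 2, 3, 3]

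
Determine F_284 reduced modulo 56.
53

Matrix identity: Q^n = [[F_(n+1), F_n], [F_n, F_(n-1)]] with Q = [[1,1],[1,0]].
n = 284 = 100011100₂. Square-and-multiply, entries mod 56:
Q^1 = [[1,1],[1,0]]
Q^2 = (Q^1)² = [[2,1],[1,1]]
Q^4 = (Q^2)² = [[5,3],[3,2]]
Q^8 = (Q^4)² = [[34,21],[21,13]]
Q^17 = (Q^8)²·Q = [[8,29],[29,35]]
Q^35 = (Q^17)²·Q = [[24,9],[9,15]]
Q^71 = (Q^35)²·Q = [[0,41],[41,15]]
Q^142 = (Q^71)² = [[1,55],[55,2]]
Q^284 = (Q^142)² = [[2,53],[53,5]]
F_284 mod 56 = Q^284[0][1] = 53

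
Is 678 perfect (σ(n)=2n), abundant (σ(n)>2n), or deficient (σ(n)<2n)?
abundant

Proper divisors of 678: sum = 1 + 2 + 3 + 6 + 113 + 226 + 339 = 690
Since 690 > 678, 678 is abundant.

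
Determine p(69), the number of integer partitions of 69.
3554345

p(n) counts ways to write n as a sum of positive integers (order ignored).
Euler's pentagonal recurrence: p(k) = p(k-1) + p(k-2) - p(k-5) - p(k-7) + p(k-12) + p(k-15) - ... (offsets j(3j∓1)/2, signs ++--, p(0)=1, p(<0)=0).
DP table for k = 0..68: p(0)=1, p(1)=1, p(2)=2, p(3)=3, p(4)=5, p(5)=7, p(6)=11, p(7)=15, p(8)=22, p(9)=30, p(10)=42, p(11)=56, p(12)=77, p(13)=101, p(14)=135, p(15)=176, p(16)=231, p(17)=297, p(18)=385, p(19)=490, p(20)=627, p(21)=792, p(22)=1002, p(23)=1255, p(24)=1575, p(25)=1958, p(26)=2436, p(27)=3010, p(28)=3718, p(29)=4565, p(30)=5604, p(31)=6842, p(32)=8349, p(33)=10143, p(34)=12310, p(35)=14883, p(36)=17977, p(37)=21637, p(38)=26015, p(39)=31185, p(40)=37338, p(41)=44583, p(42)=53174, p(43)=63261, p(44)=75175, p(45)=89134, p(46)=105558, p(47)=124754, p(48)=147273, p(49)=173525, p(50)=204226, p(51)=239943, p(52)=281589, p(53)=329931, p(54)=386155, p(55)=451276, p(56)=526823, p(57)=614154, p(58)=715220, p(59)=831820, p(60)=966467, p(61)=1121505, p(62)=1300156, p(63)=1505499, p(64)=1741630, p(65)=2012558, p(66)=2323520, p(67)=2679689, p(68)=3087735.
Final step: p(69) = p(68) + p(67) - p(64) - p(62) + p(57) + p(54) - p(47) - p(43) + p(34) + p(29) - p(18) - p(12)
= 3087735 + 2679689 - 1741630 - 1300156 + 614154 + 386155 - 124754 - 63261 + 12310 + 4565 - 385 - 77
= 3554345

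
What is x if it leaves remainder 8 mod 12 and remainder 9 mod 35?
44

Using Chinese Remainder Theorem:
M = 12 × 35 = 420
M1 = 35, M2 = 12
y1 = 35^(-1) mod 12 = 11
y2 = 12^(-1) mod 35 = 3
x = (8×35×11 + 9×12×3) mod 420 = 44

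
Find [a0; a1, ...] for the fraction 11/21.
[0; 1, 1, 10]

Euclidean algorithm steps:
11 = 0 × 21 + 11
21 = 1 × 11 + 10
11 = 1 × 10 + 1
10 = 10 × 1 + 0
Continued fraction: [0; 1, 1, 10]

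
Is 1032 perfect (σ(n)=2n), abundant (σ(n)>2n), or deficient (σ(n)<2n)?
abundant

Proper divisors of 1032: sum = 1 + 2 + 3 + 4 + 6 + 8 + 12 + 24 + 43 + 86 + 129 + 172 + 258 + 344 + 516 = 1608
Since 1608 > 1032, 1032 is abundant.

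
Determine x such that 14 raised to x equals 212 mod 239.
101

Baby-step giant-step with step n = ⌈√239⌉ = 16.
Baby steps 14^j mod 239 (j:value) for j=0..15: 0:1, 1:14, 2:196, 3:115, 4:176, 5:74, 6:80, 7:164, 8:145, 9:118, 10:218, 11:184, 12:186, 13:214, 14:128, 15:119.
Giant-step multiplier: 14^(-16) ≡ 14^(238-16) = 14^222 ≡ 34 (mod 239).
Giant steps γ_i = 212·34^i mod 239: γ_0=212, γ_1=38, γ_2=97, γ_3=191, γ_4=41, γ_5=199, γ_6=74 (in table at j=5).
x = i·n + j = 6·16 + 5 = 101.
Check: 14^101 ≡ 212 (mod 239).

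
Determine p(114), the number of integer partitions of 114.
952050665

p(n) counts ways to write n as a sum of positive integers (order ignored).
Euler's pentagonal recurrence: p(k) = p(k-1) + p(k-2) - p(k-5) - p(k-7) + p(k-12) + p(k-15) - ... (offsets j(3j∓1)/2, signs ++--, p(0)=1, p(<0)=0).
DP table for k = 0..113: p(0)=1, p(1)=1, p(2)=2, p(3)=3, p(4)=5, p(5)=7, p(6)=11, p(7)=15, p(8)=22, p(9)=30, p(10)=42, p(11)=56, p(12)=77, p(13)=101, p(14)=135, p(15)=176, p(16)=231, p(17)=297, p(18)=385, p(19)=490, p(20)=627, p(21)=792, p(22)=1002, p(23)=1255, p(24)=1575, p(25)=1958, p(26)=2436, p(27)=3010, p(28)=3718, p(29)=4565, p(30)=5604, p(31)=6842, p(32)=8349, p(33)=10143, p(34)=12310, p(35)=14883, p(36)=17977, p(37)=21637, p(38)=26015, p(39)=31185, p(40)=37338, p(41)=44583, p(42)=53174, p(43)=63261, p(44)=75175, p(45)=89134, p(46)=105558, p(47)=124754, p(48)=147273, p(49)=173525, p(50)=204226, p(51)=239943, p(52)=281589, p(53)=329931, p(54)=386155, p(55)=451276, p(56)=526823, p(57)=614154, p(58)=715220, p(59)=831820, p(60)=966467, p(61)=1121505, p(62)=1300156, p(63)=1505499, p(64)=1741630, p(65)=2012558, p(66)=2323520, p(67)=2679689, p(68)=3087735, p(69)=3554345, p(70)=4087968, p(71)=4697205, p(72)=5392783, p(73)=6185689, p(74)=7089500, p(75)=8118264, p(76)=9289091, p(77)=10619863, p(78)=12132164, p(79)=13848650, p(80)=15796476, p(81)=18004327, p(82)=20506255, p(83)=23338469, p(84)=26543660, p(85)=30167357, p(86)=34262962, p(87)=38887673, p(88)=44108109, p(89)=49995925, p(90)=56634173, p(91)=64112359, p(92)=72533807, p(93)=82010177, p(94)=92669720, p(95)=104651419, p(96)=118114304, p(97)=133230930, p(98)=150198136, p(99)=169229875, p(100)=190569292, p(101)=214481126, p(102)=241265379, p(103)=271248950, p(104)=304801365, p(105)=342325709, p(106)=384276336, p(107)=431149389, p(108)=483502844, p(109)=541946240, p(110)=607163746, p(111)=679903203, p(112)=761002156, p(113)=851376628.
Final step: p(114) = p(113) + p(112) - p(109) - p(107) + p(102) + p(99) - p(92) - p(88) + p(79) + p(74) - p(63) - p(57) + p(44) + p(37) - p(22) - p(14)
= 851376628 + 761002156 - 541946240 - 431149389 + 241265379 + 169229875 - 72533807 - 44108109 + 13848650 + 7089500 - 1505499 - 614154 + 75175 + 21637 - 1002 - 135
= 952050665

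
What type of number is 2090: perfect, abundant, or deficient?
abundant

Proper divisors of 2090: sum = 1 + 2 + 5 + 10 + 11 + 19 + 22 + 38 + 55 + 95 + 110 + 190 + 209 + 418 + 1045 = 2230
Since 2230 > 2090, 2090 is abundant.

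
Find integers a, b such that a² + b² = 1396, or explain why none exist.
10² + 36² (a=10, b=36)

Factorization: 1396 = 2^2 × 349
By Fermat: n is sum of two squares iff every prime p ≡ 3 (mod 4) appears to even power.
All primes ≡ 3 (mod 4) appear to even power.
Search a = 0, 1, 2, … for 1396 - a² a perfect square: first hit at a = 10: 1396 - 100 = 1296 = 36².
1396 = 10² + 36² = 100 + 1296 ✓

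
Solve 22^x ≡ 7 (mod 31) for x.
14

Baby-step giant-step with step n = ⌈√31⌉ = 6.
Baby steps 22^j mod 31 (j:value) for j=0..5: 0:1, 1:22, 2:19, 3:15, 4:20, 5:6.
Giant-step multiplier: 22^(-6) ≡ 22^(30-6) = 22^24 ≡ 4 (mod 31).
Giant steps γ_i = 7·4^i mod 31: γ_0=7, γ_1=28, γ_2=19 (in table at j=2).
x = i·n + j = 2·6 + 2 = 14.
Check: 22^14 ≡ 7 (mod 31).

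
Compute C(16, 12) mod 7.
0

Using Lucas' theorem:
Write n=16 and k=12 in base 7:
n in base 7: [2, 2]
k in base 7: [1, 5]
C(16,12) mod 7 = ∏ C(n_i, k_i) mod 7
Digit binomials (mod 7): C(2,1) = 2; C(2,5) = 0 (k_i > n_i)
Product: 2 × 0 = 0 ≡ 0 (mod 7)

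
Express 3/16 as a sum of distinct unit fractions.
1/6 + 1/48

Greedy algorithm:
3/16: ceiling(16/3) = 6, use 1/6
1/48: ceiling(48/1) = 48, use 1/48
Result: 3/16 = 1/6 + 1/48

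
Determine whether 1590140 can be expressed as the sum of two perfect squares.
Not possible

Factorization: 1590140 = 2^2 × 5 × 43^3
By Fermat: n is sum of two squares iff every prime p ≡ 3 (mod 4) appears to even power.
Prime(s) ≡ 3 (mod 4) with odd exponent: [(43, 3)]
Therefore 1590140 cannot be expressed as a² + b².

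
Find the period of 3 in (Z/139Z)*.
138

139 is prime, so ord(3) divides φ(139) = 138.
Divisors of 138: 1, 2, 3, 6, 23, 46, 69, 138.
Repeated squaring: 3^1 ≡ 3, 3^2 ≡ 9, 3^4 ≡ 81, 3^8 ≡ 28, 3^16 ≡ 89, 3^32 ≡ 137, 3^64 ≡ 4, 3^128 ≡ 16 (mod 139).
Test 3^d mod 139 for each divisor d in increasing order:
3^1 ≡ 3
3^2 ≡ 9
3^3 = 3^2·3^1 ≡ 27
3^6 = 3^4·3^2 ≡ 34
3^23 = 3^16·3^4·3^2·3^1 ≡ 43
3^46 = 3^32·3^8·3^4·3^2 ≡ 42
3^69 = 3^64·3^4·3^1 ≡ 138
3^138 = 3^128·3^8·3^2 ≡ 1  ← first divisor giving 1
The order is 138.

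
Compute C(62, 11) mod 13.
0

Using Lucas' theorem:
Write n=62 and k=11 in base 13:
n in base 13: [4, 10]
k in base 13: [0, 11]
C(62,11) mod 13 = ∏ C(n_i, k_i) mod 13
Digit binomials (mod 13): C(4,0) = 1; C(10,11) = 0 (k_i > n_i)
Product: 1 × 0 = 0 ≡ 0 (mod 13)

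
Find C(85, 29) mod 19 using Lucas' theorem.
0

Using Lucas' theorem:
Write n=85 and k=29 in base 19:
n in base 19: [4, 9]
k in base 19: [1, 10]
C(85,29) mod 19 = ∏ C(n_i, k_i) mod 19
Digit binomials (mod 19): C(4,1) = 4; C(9,10) = 0 (k_i > n_i)
Product: 4 × 0 = 0 ≡ 0 (mod 19)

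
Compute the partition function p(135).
9035836076

p(n) counts ways to write n as a sum of positive integers (order ignored).
Euler's pentagonal recurrence: p(k) = p(k-1) + p(k-2) - p(k-5) - p(k-7) + p(k-12) + p(k-15) - ... (offsets j(3j∓1)/2, signs ++--, p(0)=1, p(<0)=0).
DP table for k = 0..134: p(0)=1, p(1)=1, p(2)=2, p(3)=3, p(4)=5, p(5)=7, p(6)=11, p(7)=15, p(8)=22, p(9)=30, p(10)=42, p(11)=56, p(12)=77, p(13)=101, p(14)=135, p(15)=176, p(16)=231, p(17)=297, p(18)=385, p(19)=490, p(20)=627, p(21)=792, p(22)=1002, p(23)=1255, p(24)=1575, p(25)=1958, p(26)=2436, p(27)=3010, p(28)=3718, p(29)=4565, p(30)=5604, p(31)=6842, p(32)=8349, p(33)=10143, p(34)=12310, p(35)=14883, p(36)=17977, p(37)=21637, p(38)=26015, p(39)=31185, p(40)=37338, p(41)=44583, p(42)=53174, p(43)=63261, p(44)=75175, p(45)=89134, p(46)=105558, p(47)=124754, p(48)=147273, p(49)=173525, p(50)=204226, p(51)=239943, p(52)=281589, p(53)=329931, p(54)=386155, p(55)=451276, p(56)=526823, p(57)=614154, p(58)=715220, p(59)=831820, p(60)=966467, p(61)=1121505, p(62)=1300156, p(63)=1505499, p(64)=1741630, p(65)=2012558, p(66)=2323520, p(67)=2679689, p(68)=3087735, p(69)=3554345, p(70)=4087968, p(71)=4697205, p(72)=5392783, p(73)=6185689, p(74)=7089500, p(75)=8118264, p(76)=9289091, p(77)=10619863, p(78)=12132164, p(79)=13848650, p(80)=15796476, p(81)=18004327, p(82)=20506255, p(83)=23338469, p(84)=26543660, p(85)=30167357, p(86)=34262962, p(87)=38887673, p(88)=44108109, p(89)=49995925, p(90)=56634173, p(91)=64112359, p(92)=72533807, p(93)=82010177, p(94)=92669720, p(95)=104651419, p(96)=118114304, p(97)=133230930, p(98)=150198136, p(99)=169229875, p(100)=190569292, p(101)=214481126, p(102)=241265379, p(103)=271248950, p(104)=304801365, p(105)=342325709, p(106)=384276336, p(107)=431149389, p(108)=483502844, p(109)=541946240, p(110)=607163746, p(111)=679903203, p(112)=761002156, p(113)=851376628, p(114)=952050665, p(115)=1064144451, p(116)=1188908248, p(117)=1327710076, p(118)=1482074143, p(119)=1653668665, p(120)=1844349560, p(121)=2056148051, p(122)=2291320912, p(123)=2552338241, p(124)=2841940500, p(125)=3163127352, p(126)=3519222692, p(127)=3913864295, p(128)=4351078600, p(129)=4835271870, p(130)=5371315400, p(131)=5964539504, p(132)=6620830889, p(133)=7346629512, p(134)=8149040695.
Final step: p(135) = p(134) + p(133) - p(130) - p(128) + p(123) + p(120) - p(113) - p(109) + p(100) + p(95) - p(84) - p(78) + p(65) + p(58) - p(43) - p(35) + p(18) + p(9)
= 8149040695 + 7346629512 - 5371315400 - 4351078600 + 2552338241 + 1844349560 - 851376628 - 541946240 + 190569292 + 104651419 - 26543660 - 12132164 + 2012558 + 715220 - 63261 - 14883 + 385 + 30
= 9035836076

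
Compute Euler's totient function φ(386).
192

386 = 2 × 193
φ(n) = n × ∏(1 - 1/p) for each prime p dividing n
φ(386) = 386 × (1 - 1/2) × (1 - 1/193) = 192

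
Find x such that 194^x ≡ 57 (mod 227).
58

Baby-step giant-step with step n = ⌈√227⌉ = 16.
Baby steps 194^j mod 227 (j:value) for j=0..15: 0:1, 1:194, 2:181, 3:156, 4:73, 5:88, 6:47, 7:38, 8:108, 9:68, 10:26, 11:50, 12:166, 13:197, 14:82, 15:18.
Giant-step multiplier: 194^(-16) ≡ 194^(226-16) = 194^210 ≡ 167 (mod 227).
Giant steps γ_i = 57·167^i mod 227: γ_0=57, γ_1=212, γ_2=219, γ_3=26 (in table at j=10).
x = i·n + j = 3·16 + 10 = 58.
Check: 194^58 ≡ 57 (mod 227).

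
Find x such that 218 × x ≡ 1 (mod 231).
71

gcd(218, 231) = 1, so the inverse exists.
Extended Euclidean algorithm on (231, 218):
231 = 1 × 218 + 13  ⟹  13 = (1)·231 + (-1)·218
218 = 16 × 13 + 10  ⟹  10 = (-16)·231 + (17)·218
13 = 1 × 10 + 3  ⟹  3 = (17)·231 + (-18)·218
10 = 3 × 3 + 1  ⟹  1 = (-67)·231 + (71)·218
So (71)·218 ≡ 1 (mod 231), i.e. 218^(-1) ≡ 71 (mod 231).
Check: 218 × 71 = 15478 ≡ 1 (mod 231)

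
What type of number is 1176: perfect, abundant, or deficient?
abundant

Proper divisors of 1176: sum = 1 + 2 + 3 + 4 + 6 + 7 + 8 + 12 + ... + 196 + 294 + 392 + 588 (23 divisors) = 2244
Since 2244 > 1176, 1176 is abundant.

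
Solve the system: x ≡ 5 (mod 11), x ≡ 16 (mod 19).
16

Using Chinese Remainder Theorem:
M = 11 × 19 = 209
M1 = 19, M2 = 11
y1 = 19^(-1) mod 11 = 7
y2 = 11^(-1) mod 19 = 7
x = (5×19×7 + 16×11×7) mod 209 = 16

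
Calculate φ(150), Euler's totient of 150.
40

150 = 2 × 3 × 5^2
φ(n) = n × ∏(1 - 1/p) for each prime p dividing n
φ(150) = 150 × (1 - 1/2) × (1 - 1/3) × (1 - 1/5) = 40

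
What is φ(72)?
24

72 = 2^3 × 3^2
φ(n) = n × ∏(1 - 1/p) for each prime p dividing n
φ(72) = 72 × (1 - 1/2) × (1 - 1/3) = 24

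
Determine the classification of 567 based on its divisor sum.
deficient

Proper divisors of 567: sum = 1 + 3 + 7 + 9 + 21 + 27 + 63 + 81 + 189 = 401
Since 401 < 567, 567 is deficient.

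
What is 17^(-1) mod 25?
3

gcd(17, 25) = 1, so the inverse exists.
Extended Euclidean algorithm on (25, 17):
25 = 1 × 17 + 8  ⟹  8 = (1)·25 + (-1)·17
17 = 2 × 8 + 1  ⟹  1 = (-2)·25 + (3)·17
So (3)·17 ≡ 1 (mod 25), i.e. 17^(-1) ≡ 3 (mod 25).
Check: 17 × 3 = 51 ≡ 1 (mod 25)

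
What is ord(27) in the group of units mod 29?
28

29 is prime, so ord(27) divides φ(29) = 28.
Divisors of 28: 1, 2, 4, 7, 14, 28.
Repeated squaring: 27^1 ≡ 27, 27^2 ≡ 4, 27^4 ≡ 16, 27^8 ≡ 24, 27^16 ≡ 25 (mod 29).
Test 27^d mod 29 for each divisor d in increasing order:
27^1 ≡ 27
27^2 ≡ 4
27^4 ≡ 16
27^7 = 27^4·27^2·27^1 ≡ 17
27^14 = 27^8·27^4·27^2 ≡ 28
27^28 = 27^16·27^8·27^4 ≡ 1  ← first divisor giving 1
The order is 28.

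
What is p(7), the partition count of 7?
15

p(n) counts ways to write n as a sum of positive integers (order ignored).
Examples: 7; 6 + 1; 5 + 2; 5 + 1 + 1; 4 + 3; ... (15 total)
p(7) = 15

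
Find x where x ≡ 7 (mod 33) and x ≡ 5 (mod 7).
40

Using Chinese Remainder Theorem:
M = 33 × 7 = 231
M1 = 7, M2 = 33
y1 = 7^(-1) mod 33 = 19
y2 = 33^(-1) mod 7 = 3
x = (7×7×19 + 5×33×3) mod 231 = 40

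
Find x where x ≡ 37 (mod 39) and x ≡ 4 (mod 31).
934

Using Chinese Remainder Theorem:
M = 39 × 31 = 1209
M1 = 31, M2 = 39
y1 = 31^(-1) mod 39 = 34
y2 = 39^(-1) mod 31 = 4
x = (37×31×34 + 4×39×4) mod 1209 = 934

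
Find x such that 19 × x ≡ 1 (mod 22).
7

gcd(19, 22) = 1, so the inverse exists.
Extended Euclidean algorithm on (22, 19):
22 = 1 × 19 + 3  ⟹  3 = (1)·22 + (-1)·19
19 = 6 × 3 + 1  ⟹  1 = (-6)·22 + (7)·19
So (7)·19 ≡ 1 (mod 22), i.e. 19^(-1) ≡ 7 (mod 22).
Check: 19 × 7 = 133 ≡ 1 (mod 22)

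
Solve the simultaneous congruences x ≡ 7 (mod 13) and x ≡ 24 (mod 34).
228

Using Chinese Remainder Theorem:
M = 13 × 34 = 442
M1 = 34, M2 = 13
y1 = 34^(-1) mod 13 = 5
y2 = 13^(-1) mod 34 = 21
x = (7×34×5 + 24×13×21) mod 442 = 228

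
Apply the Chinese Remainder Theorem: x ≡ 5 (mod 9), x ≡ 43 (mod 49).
239

Using Chinese Remainder Theorem:
M = 9 × 49 = 441
M1 = 49, M2 = 9
y1 = 49^(-1) mod 9 = 7
y2 = 9^(-1) mod 49 = 11
x = (5×49×7 + 43×9×11) mod 441 = 239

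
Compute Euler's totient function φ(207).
132

207 = 3^2 × 23
φ(n) = n × ∏(1 - 1/p) for each prime p dividing n
φ(207) = 207 × (1 - 1/3) × (1 - 1/23) = 132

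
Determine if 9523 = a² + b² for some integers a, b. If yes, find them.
Not possible

Factorization: 9523 = 89 × 107
By Fermat: n is sum of two squares iff every prime p ≡ 3 (mod 4) appears to even power.
Prime(s) ≡ 3 (mod 4) with odd exponent: [(107, 1)]
Therefore 9523 cannot be expressed as a² + b².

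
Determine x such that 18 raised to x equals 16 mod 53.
12

Baby-step giant-step with step n = ⌈√53⌉ = 8.
Baby steps 18^j mod 53 (j:value) for j=0..7: 0:1, 1:18, 2:6, 3:2, 4:36, 5:12, 6:4, 7:19.
Giant-step multiplier: 18^(-8) ≡ 18^(52-8) = 18^44 ≡ 42 (mod 53).
Giant steps γ_i = 16·42^i mod 53: γ_0=16, γ_1=36 (in table at j=4).
x = i·n + j = 1·8 + 4 = 12.
Check: 18^12 ≡ 16 (mod 53).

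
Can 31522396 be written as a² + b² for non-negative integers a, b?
Not possible

Factorization: 31522396 = 2^2 × 199^3
By Fermat: n is sum of two squares iff every prime p ≡ 3 (mod 4) appears to even power.
Prime(s) ≡ 3 (mod 4) with odd exponent: [(199, 3)]
Therefore 31522396 cannot be expressed as a² + b².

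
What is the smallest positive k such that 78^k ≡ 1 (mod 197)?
196

197 is prime, so ord(78) divides φ(197) = 196.
Divisors of 196: 1, 2, 4, 7, 14, 28, 49, 98, 196.
Repeated squaring: 78^1 ≡ 78, 78^2 ≡ 174, 78^4 ≡ 135, 78^8 ≡ 101, 78^16 ≡ 154, 78^32 ≡ 76, 78^64 ≡ 63, 78^128 ≡ 29 (mod 197).
Test 78^d mod 197 for each divisor d in increasing order:
78^1 ≡ 78
78^2 ≡ 174
78^4 ≡ 135
78^7 = 78^4·78^2·78^1 ≡ 120
78^14 = 78^8·78^4·78^2 ≡ 19
78^28 = 78^16·78^8·78^4 ≡ 164
78^49 = 78^32·78^16·78^1 ≡ 14
78^98 = 78^64·78^32·78^2 ≡ 196
78^196 = 78^128·78^64·78^4 ≡ 1  ← first divisor giving 1
The order is 196.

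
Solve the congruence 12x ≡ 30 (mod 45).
x ≡ 10 (mod 15)

gcd(12, 45) = 3, which divides 30, so solutions exist.
Divide through by 3: 4x ≡ 10 (mod 15).
Find 4^(-1) mod 15 by the extended Euclidean algorithm:
15 = 3 × 4 + 3  ⟹  3 = (1)·15 + (-3)·4
4 = 1 × 3 + 1  ⟹  1 = (-1)·15 + (4)·4
So (4)·4 ≡ 1 (mod 15), i.e. 4^(-1) ≡ 4 (mod 15).
x ≡ 4 × 10 = 40 ≡ 10 (mod 15).
Check: 12 × 10 = 120 ≡ 30 (mod 45).
x ≡ 10 (mod 15), giving 3 solutions mod 45.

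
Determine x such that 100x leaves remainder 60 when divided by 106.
x ≡ 43 (mod 53)

gcd(100, 106) = 2, which divides 60, so solutions exist.
Divide through by 2: 50x ≡ 30 (mod 53).
Find 50^(-1) mod 53 by the extended Euclidean algorithm:
53 = 1 × 50 + 3  ⟹  3 = (1)·53 + (-1)·50
50 = 16 × 3 + 2  ⟹  2 = (-16)·53 + (17)·50
3 = 1 × 2 + 1  ⟹  1 = (17)·53 + (-18)·50
So (-18)·50 ≡ 1 (mod 53), i.e. 50^(-1) ≡ -18 ≡ 35 (mod 53).
x ≡ 35 × 30 = 1050 ≡ 43 (mod 53).
Check: 100 × 43 = 4300 ≡ 60 (mod 106).
x ≡ 43 (mod 53), giving 2 solutions mod 106.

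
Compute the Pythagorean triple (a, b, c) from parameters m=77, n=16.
(5673, 2464, 6185)

Euclid's formula: a = m² - n², b = 2mn, c = m² + n²
m = 77, n = 16
a = 77² - 16² = 5929 - 256 = 5673
b = 2 × 77 × 16 = 2464
c = 77² + 16² = 5929 + 256 = 6185
Verification: 5673² + 2464² = 32182929 + 6071296 = 38254225 = 6185² ✓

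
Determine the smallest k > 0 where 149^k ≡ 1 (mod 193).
192

193 is prime, so ord(149) divides φ(193) = 192.
Divisors of 192: 1, 2, 3, 4, 6, 8, 12, 16, 24, 32, 48, 64, 96, 192.
Repeated squaring: 149^1 ≡ 149, 149^2 ≡ 6, 149^4 ≡ 36, 149^8 ≡ 138, 149^16 ≡ 130, 149^32 ≡ 109, 149^64 ≡ 108, 149^128 ≡ 84 (mod 193).
Test 149^d mod 193 for each divisor d in increasing order:
149^1 ≡ 149
149^2 ≡ 6
149^3 = 149^2·149^1 ≡ 122
149^4 ≡ 36
149^6 = 149^4·149^2 ≡ 23
149^8 ≡ 138
149^12 = 149^8·149^4 ≡ 143
149^16 ≡ 130
149^24 = 149^16·149^8 ≡ 184
149^32 ≡ 109
149^48 = 149^32·149^16 ≡ 81
149^64 ≡ 108
149^96 = 149^64·149^32 ≡ 192
149^192 = 149^128·149^64 ≡ 1  ← first divisor giving 1
The order is 192.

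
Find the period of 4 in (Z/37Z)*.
18

37 is prime, so ord(4) divides φ(37) = 36.
Divisors of 36: 1, 2, 3, 4, 6, 9, 12, 18, 36.
Repeated squaring: 4^1 ≡ 4, 4^2 ≡ 16, 4^4 ≡ 34, 4^8 ≡ 9, 4^16 ≡ 7, 4^32 ≡ 12 (mod 37).
Test 4^d mod 37 for each divisor d in increasing order:
4^1 ≡ 4
4^2 ≡ 16
4^3 = 4^2·4^1 ≡ 27
4^4 ≡ 34
4^6 = 4^4·4^2 ≡ 26
4^9 = 4^8·4^1 ≡ 36
4^12 = 4^8·4^4 ≡ 10
4^18 = 4^16·4^2 ≡ 1  ← first divisor giving 1
The order is 18.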